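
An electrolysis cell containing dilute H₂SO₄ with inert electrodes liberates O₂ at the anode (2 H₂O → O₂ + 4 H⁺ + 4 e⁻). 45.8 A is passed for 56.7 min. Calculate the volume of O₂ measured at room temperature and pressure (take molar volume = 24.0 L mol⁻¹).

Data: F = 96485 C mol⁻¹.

Q = I·t = 45.80 A × 3402.0 s = 155800 C.
n(e⁻) = Q/F = 155800 / 96485 = 1.615 mol.
4 electrons are transferred per O₂ molecule, so n(O₂) = 1.615 / 4 = 0.4037 mol.
V = n × V_m = 0.4037 × 24.0 = 9.69 L.

9.69 L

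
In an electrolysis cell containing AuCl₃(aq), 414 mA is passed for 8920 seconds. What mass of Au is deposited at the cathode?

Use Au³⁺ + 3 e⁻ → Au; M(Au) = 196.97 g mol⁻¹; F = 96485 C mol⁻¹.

Q = I·t = 0.4140 A × 8920.0 s = 3693 C.
n(e⁻) = Q/F = 3693 / 96485 = 0.03827 mol.
Au³⁺ + 3 e⁻ → Au, so n(Au) = n(e⁻)/3 = 0.01276 mol.
m = n·M = 0.01276 × 196.97 = 2.51 g.

2.51 g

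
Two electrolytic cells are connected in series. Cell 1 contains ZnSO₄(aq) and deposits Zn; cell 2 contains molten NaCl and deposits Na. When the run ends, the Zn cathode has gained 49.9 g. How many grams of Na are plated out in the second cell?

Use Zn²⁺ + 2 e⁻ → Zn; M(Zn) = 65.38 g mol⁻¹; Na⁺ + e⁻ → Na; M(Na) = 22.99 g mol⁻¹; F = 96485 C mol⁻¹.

n(Zn) = 49.9 / 65.38 = 0.7632 mol.
Since Zn²⁺ + 2 e⁻ → Zn, n(e⁻) passed = 2 × 0.7632 = 1.526 mol.
Cells in series carry the same charge, so the same 1.526 mol of electrons passes through cell 2.
Na⁺ + e⁻ → Na, so n(Na) = 1.526 / 1 = 1.526 mol.
m(Na) = 1.526 × 22.99 = 35.1 g.

35.1 g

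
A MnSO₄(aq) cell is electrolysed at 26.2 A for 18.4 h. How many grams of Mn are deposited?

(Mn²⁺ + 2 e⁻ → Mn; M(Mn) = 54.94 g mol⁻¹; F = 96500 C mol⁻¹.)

494 g

Q = I·t = 26.20 A × 66240 s = 1735000 C.
n(e⁻) = Q/F = 1735000 / 96500 = 17.98 mol.
Mn²⁺ + 2 e⁻ → Mn, so n(Mn) = n(e⁻)/2 = 8.992 mol.
m = n·M = 8.992 × 54.94 = 494 g.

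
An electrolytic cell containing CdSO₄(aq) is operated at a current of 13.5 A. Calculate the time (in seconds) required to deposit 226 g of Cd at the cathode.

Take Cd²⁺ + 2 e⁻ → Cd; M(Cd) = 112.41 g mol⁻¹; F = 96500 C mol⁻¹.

28700 s

n(Cd) = m/M = 226 / 112.41 = 2.010 mol.
Each Cd atom requires 2 electrons, so n(e⁻) = 2 × 2.010 = 4.021 mol.
Q = n(e⁻)·F = 4.021 × 96500 = 388000 C.
t = Q/I = 388000 / 13.50 A = 28740 s.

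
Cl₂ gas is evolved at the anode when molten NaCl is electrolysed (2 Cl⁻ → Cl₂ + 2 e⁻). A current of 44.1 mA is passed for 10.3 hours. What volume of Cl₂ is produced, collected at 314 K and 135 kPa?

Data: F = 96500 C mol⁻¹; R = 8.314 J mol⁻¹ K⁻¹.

Q = I·t = 0.04410 A × 37080 s = 1635 C.
n(e⁻) = Q/F = 1635 / 96500 = 0.01695 mol.
2 electrons are transferred per Cl₂ molecule, so n(Cl₂) = 0.01695 / 2 = 0.008473 mol.
V = nRT/P = (0.008473 × 8.314 × 314) / (135 × 10³ Pa) = 1.64 × 10⁻⁴ m³ = 0.164 L.

0.164 L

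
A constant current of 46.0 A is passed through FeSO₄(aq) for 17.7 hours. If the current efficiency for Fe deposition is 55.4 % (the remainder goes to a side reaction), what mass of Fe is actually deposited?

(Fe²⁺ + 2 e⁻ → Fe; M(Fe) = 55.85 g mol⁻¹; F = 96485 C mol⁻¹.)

Q = I·t = 46.00 × 63720 = 2931000 C.
n(e⁻) = 2931000/96485 = 30.38 mol; theoretically n(Fe) = 30.38/2 = 15.19 mol, m_theo = 848.3 g.
At 55.4 % efficiency, m_actual = 0.554 × 848.3 = 470 g.

470 g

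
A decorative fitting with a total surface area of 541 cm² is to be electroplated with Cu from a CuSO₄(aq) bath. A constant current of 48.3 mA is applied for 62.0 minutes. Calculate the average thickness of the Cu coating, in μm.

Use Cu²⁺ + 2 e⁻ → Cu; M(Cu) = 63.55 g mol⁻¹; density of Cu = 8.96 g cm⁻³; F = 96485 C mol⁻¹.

0.122 μm

Q = I·t = 0.04830 × 3720.0 = 179.7 C; n(e⁻) = 0.001862 mol.
n(Cu) = n(e⁻)/2 = 0.0009311 mol, so m = 0.0009311 × 63.55 = 0.05917 g.
Volume = m/ρ = 0.05917 / 8.96 = 0.006604 cm³.
Thickness = V/A = 0.006604 / 541 = 1.22 × 10⁻⁵ cm = 0.122 μm.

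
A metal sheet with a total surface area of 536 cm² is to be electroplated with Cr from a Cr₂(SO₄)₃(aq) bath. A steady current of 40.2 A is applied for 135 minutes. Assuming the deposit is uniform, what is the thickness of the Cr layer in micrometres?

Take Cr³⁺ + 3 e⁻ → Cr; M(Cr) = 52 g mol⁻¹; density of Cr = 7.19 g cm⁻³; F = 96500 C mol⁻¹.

Q = I·t = 40.20 × 8100.0 = 325600 C; n(e⁻) = 3.374 mol.
n(Cr) = n(e⁻)/3 = 1.125 mol, so m = 1.125 × 52 = 58.49 g.
Volume = m/ρ = 58.49 / 7.19 = 8.135 cm³.
Thickness = V/A = 8.135 / 536 = 0.0152 cm = 152 μm.

152 μm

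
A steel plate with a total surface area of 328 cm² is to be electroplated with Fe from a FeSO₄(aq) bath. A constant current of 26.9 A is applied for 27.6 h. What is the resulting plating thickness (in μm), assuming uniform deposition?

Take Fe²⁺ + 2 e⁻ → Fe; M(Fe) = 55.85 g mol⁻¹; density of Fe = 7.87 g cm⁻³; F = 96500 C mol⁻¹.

Q = I·t = 26.90 × 99360 = 2673000 C; n(e⁻) = 27.70 mol.
n(Fe) = n(e⁻)/2 = 13.85 mol, so m = 13.85 × 55.85 = 773.4 g.
Volume = m/ρ = 773.4 / 7.87 = 98.28 cm³.
Thickness = V/A = 98.28 / 328 = 0.300 cm = 3000 μm.

3000 μm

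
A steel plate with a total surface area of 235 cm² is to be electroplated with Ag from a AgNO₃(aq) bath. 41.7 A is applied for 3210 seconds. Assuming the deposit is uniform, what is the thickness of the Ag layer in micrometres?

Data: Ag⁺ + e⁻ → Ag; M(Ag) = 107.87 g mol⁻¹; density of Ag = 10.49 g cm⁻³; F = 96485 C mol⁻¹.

607 μm

Q = I·t = 41.70 × 3210.0 = 133900 C; n(e⁻) = 1.387 mol.
n(Ag) = n(e⁻)/1 = 1.387 mol, so m = 1.387 × 107.87 = 149.7 g.
Volume = m/ρ = 149.7 / 10.49 = 14.27 cm³.
Thickness = V/A = 14.27 / 235 = 0.0607 cm = 607 μm.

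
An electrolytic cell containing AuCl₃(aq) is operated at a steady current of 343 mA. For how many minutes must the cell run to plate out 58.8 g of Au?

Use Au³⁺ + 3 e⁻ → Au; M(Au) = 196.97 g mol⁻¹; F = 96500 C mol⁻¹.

n(Au) = m/M = 58.8 / 196.97 = 0.2985 mol.
Each Au atom requires 3 electrons, so n(e⁻) = 3 × 0.2985 = 0.8956 mol.
Q = n(e⁻)·F = 0.8956 × 96500 = 86420 C.
t = Q/I = 86420 / 0.3430 A = 252000 s = 4200 min.

4200 min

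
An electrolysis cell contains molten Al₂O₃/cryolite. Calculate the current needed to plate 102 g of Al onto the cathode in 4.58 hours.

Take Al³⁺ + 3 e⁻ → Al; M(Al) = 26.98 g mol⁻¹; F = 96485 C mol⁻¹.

66.4 A

n(Al) = 102 / 26.98 = 3.781 mol.
n(e⁻) = 3 × 3.781 = 11.34 mol.
Q = n(e⁻)·F = 11.34 × 96485 = 1094000 C.
I = Q/t = 1094000 / 16488 s = 66.4 A.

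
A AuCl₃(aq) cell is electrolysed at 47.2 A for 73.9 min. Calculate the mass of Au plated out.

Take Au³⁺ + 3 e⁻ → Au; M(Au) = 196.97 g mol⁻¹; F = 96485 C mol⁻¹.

Q = I·t = 47.20 A × 4434.0 s = 209300 C.
n(e⁻) = Q/F = 209300 / 96485 = 2.169 mol.
Au³⁺ + 3 e⁻ → Au, so n(Au) = n(e⁻)/3 = 0.7230 mol.
m = n·M = 0.7230 × 196.97 = 142 g.

142 g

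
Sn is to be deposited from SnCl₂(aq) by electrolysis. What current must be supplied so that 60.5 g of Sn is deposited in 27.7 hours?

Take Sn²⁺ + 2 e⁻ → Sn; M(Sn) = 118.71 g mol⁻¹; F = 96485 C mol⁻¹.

n(Sn) = 60.5 / 118.71 = 0.5096 mol.
n(e⁻) = 2 × 0.5096 = 1.019 mol.
Q = n(e⁻)·F = 1.019 × 96485 = 98350 C.
I = Q/t = 98350 / 99720 s = 0.986 A.

0.986 A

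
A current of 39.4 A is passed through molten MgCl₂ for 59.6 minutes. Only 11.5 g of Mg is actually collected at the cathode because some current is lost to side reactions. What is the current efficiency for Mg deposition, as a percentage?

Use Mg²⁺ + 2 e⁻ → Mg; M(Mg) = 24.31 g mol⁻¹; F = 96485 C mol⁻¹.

64.8 %

Q = I·t = 39.40 × 3576.0 = 140900 C; n(e⁻) = 140900/96485 = 1.460 mol.
Theoretical n(Mg) = n(e⁻)/2 = 0.7301 mol, i.e. m_theo = 0.7301 × 24.31 = 17.75 g.
Efficiency = m_actual / m_theo = 11.5 / 17.75 = 64.8 %.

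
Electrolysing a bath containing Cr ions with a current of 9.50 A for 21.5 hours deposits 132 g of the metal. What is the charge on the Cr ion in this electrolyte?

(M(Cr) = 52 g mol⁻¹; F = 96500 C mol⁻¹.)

+3

Q = I·t = 9.500 A × 77400 s = 735300 C, so n(e⁻) = 735300/96500 = 7.620 mol.
n(Cr) deposited = 132 / 52 = 2.538 mol.
Electrons per atom = n(e⁻)/n(Cr) = 7.620 / 2.538 = 3.00 ≈ 3, so the ion is Cr³⁺.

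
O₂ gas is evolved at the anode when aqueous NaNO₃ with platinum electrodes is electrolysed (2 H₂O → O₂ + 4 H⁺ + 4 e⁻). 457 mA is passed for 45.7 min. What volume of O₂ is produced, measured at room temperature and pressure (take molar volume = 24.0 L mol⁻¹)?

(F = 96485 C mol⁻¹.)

0.0779 L

Q = I·t = 0.4570 A × 2742.0 s = 1253 C.
n(e⁻) = Q/F = 1253 / 96485 = 0.01299 mol.
4 electrons are transferred per O₂ molecule, so n(O₂) = 0.01299 / 4 = 0.003247 mol.
V = n × V_m = 0.003247 × 24.0 = 0.0779 L.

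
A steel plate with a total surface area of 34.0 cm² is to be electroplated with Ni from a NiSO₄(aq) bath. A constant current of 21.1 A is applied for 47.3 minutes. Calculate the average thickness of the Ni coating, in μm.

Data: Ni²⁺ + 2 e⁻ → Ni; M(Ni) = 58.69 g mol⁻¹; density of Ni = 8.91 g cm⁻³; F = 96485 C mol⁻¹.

601 μm

Q = I·t = 21.10 × 2838.0 = 59880 C; n(e⁻) = 0.6206 mol.
n(Ni) = n(e⁻)/2 = 0.3103 mol, so m = 0.3103 × 58.69 = 18.21 g.
Volume = m/ρ = 18.21 / 8.91 = 2.044 cm³.
Thickness = V/A = 2.044 / 34.0 = 0.0601 cm = 601 μm.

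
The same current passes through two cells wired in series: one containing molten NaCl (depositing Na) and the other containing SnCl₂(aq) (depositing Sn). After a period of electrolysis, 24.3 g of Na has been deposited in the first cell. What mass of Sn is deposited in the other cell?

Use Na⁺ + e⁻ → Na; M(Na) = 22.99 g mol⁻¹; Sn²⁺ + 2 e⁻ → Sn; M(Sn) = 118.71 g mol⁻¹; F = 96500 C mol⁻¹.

n(Na) = 24.3 / 22.99 = 1.057 mol.
Since Na⁺ + e⁻ → Na, n(e⁻) passed = 1 × 1.057 = 1.057 mol.
Cells in series carry the same charge, so the same 1.057 mol of electrons passes through cell 2.
Sn²⁺ + 2 e⁻ → Sn, so n(Sn) = 1.057 / 2 = 0.5285 mol.
m(Sn) = 0.5285 × 118.71 = 62.7 g.

62.7 g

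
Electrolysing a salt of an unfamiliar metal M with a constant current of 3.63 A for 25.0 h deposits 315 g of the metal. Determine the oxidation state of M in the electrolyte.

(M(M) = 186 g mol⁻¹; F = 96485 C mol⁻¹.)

+2

Q = I·t = 3.630 A × 90000 s = 326700 C, so n(e⁻) = 326700/96485 = 3.386 mol.
n(M) deposited = 315 / 186 = 1.694 mol.
Electrons per atom = n(e⁻)/n(M) = 3.386 / 1.694 = 2.00 ≈ 2, so the ion is M²⁺.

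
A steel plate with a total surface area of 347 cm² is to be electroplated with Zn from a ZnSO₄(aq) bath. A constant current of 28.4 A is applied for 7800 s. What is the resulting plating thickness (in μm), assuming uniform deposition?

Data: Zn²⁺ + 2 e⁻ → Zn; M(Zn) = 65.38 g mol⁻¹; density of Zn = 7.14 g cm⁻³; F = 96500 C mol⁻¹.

303 μm

Q = I·t = 28.40 × 7800.0 = 221500 C; n(e⁻) = 2.296 mol.
n(Zn) = n(e⁻)/2 = 1.148 mol, so m = 1.148 × 65.38 = 75.04 g.
Volume = m/ρ = 75.04 / 7.14 = 10.51 cm³.
Thickness = V/A = 10.51 / 347 = 0.0303 cm = 303 μm.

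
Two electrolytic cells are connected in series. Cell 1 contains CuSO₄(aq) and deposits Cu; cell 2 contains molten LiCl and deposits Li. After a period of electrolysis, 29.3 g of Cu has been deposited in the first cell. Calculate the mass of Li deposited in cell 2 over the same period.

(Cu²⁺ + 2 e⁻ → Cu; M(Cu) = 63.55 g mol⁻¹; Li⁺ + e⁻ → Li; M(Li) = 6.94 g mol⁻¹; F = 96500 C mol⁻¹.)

6.40 g

n(Cu) = 29.3 / 63.55 = 0.4611 mol.
Since Cu²⁺ + 2 e⁻ → Cu, n(e⁻) passed = 2 × 0.4611 = 0.9221 mol.
Cells in series carry the same charge, so the same 0.9221 mol of electrons passes through cell 2.
Li⁺ + e⁻ → Li, so n(Li) = 0.9221 / 1 = 0.9221 mol.
m(Li) = 0.9221 × 6.94 = 6.40 g.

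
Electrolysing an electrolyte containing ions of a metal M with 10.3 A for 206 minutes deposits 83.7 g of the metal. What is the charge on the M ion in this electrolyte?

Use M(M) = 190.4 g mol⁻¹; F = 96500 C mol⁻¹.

+3

Q = I·t = 10.30 A × 12360 s = 127300 C, so n(e⁻) = 127300/96500 = 1.319 mol.
n(M) deposited = 83.7 / 190.4 = 0.4396 mol.
Electrons per atom = n(e⁻)/n(M) = 1.319 / 0.4396 = 3.00 ≈ 3, so the ion is M³⁺.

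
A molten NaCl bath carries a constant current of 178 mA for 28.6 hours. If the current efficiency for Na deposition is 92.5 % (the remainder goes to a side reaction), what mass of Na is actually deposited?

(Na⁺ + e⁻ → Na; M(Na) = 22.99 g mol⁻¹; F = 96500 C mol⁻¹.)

4.04 g

Q = I·t = 0.1780 × 102960 = 18330 C.
n(e⁻) = 18330/96500 = 0.1899 mol; theoretically n(Na) = 0.1899/1 = 0.1899 mol, m_theo = 4.366 g.
At 92.5 % efficiency, m_actual = 0.925 × 4.366 = 4.04 g.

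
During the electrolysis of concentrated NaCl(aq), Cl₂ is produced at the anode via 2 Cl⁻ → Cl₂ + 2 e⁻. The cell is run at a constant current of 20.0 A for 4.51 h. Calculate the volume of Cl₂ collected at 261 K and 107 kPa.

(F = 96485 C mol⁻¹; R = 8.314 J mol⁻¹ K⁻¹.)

34.1 L

Q = I·t = 20.00 A × 16236 s = 324700 C.
n(e⁻) = Q/F = 324700 / 96485 = 3.365 mol.
2 electrons are transferred per Cl₂ molecule, so n(Cl₂) = 3.365 / 2 = 1.683 mol.
V = nRT/P = (1.683 × 8.314 × 261) / (107 × 10³ Pa) = 0.0341 m³ = 34.1 L.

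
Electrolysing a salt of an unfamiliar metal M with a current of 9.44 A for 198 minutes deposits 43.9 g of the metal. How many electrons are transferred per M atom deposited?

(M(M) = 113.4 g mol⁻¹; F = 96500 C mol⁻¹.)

3

Q = I·t = 9.440 A × 11880 s = 112100 C, so n(e⁻) = 112100/96500 = 1.162 mol.
n(M) deposited = 43.9 / 113.4 = 0.3871 mol.
Electrons per atom = n(e⁻)/n(M) = 1.162 / 0.3871 = 3.00 ≈ 3, so the ion is M³⁺.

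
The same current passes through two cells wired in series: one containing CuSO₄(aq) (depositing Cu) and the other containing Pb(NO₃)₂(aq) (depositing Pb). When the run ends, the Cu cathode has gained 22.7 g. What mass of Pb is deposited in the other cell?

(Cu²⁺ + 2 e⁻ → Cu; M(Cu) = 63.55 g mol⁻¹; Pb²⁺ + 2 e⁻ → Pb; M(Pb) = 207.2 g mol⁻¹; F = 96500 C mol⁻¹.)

74.0 g

n(Cu) = 22.7 / 63.55 = 0.3572 mol.
Since Cu²⁺ + 2 e⁻ → Cu, n(e⁻) passed = 2 × 0.3572 = 0.7144 mol.
Cells in series carry the same charge, so the same 0.7144 mol of electrons passes through cell 2.
Pb²⁺ + 2 e⁻ → Pb, so n(Pb) = 0.7144 / 2 = 0.3572 mol.
m(Pb) = 0.3572 × 207.2 = 74.0 g.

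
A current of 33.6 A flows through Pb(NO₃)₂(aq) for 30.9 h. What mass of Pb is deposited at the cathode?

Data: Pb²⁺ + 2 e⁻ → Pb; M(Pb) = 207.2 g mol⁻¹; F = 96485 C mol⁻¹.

Q = I·t = 33.60 A × 111240 s = 3738000 C.
n(e⁻) = Q/F = 3738000 / 96485 = 38.74 mol.
Pb²⁺ + 2 e⁻ → Pb, so n(Pb) = n(e⁻)/2 = 19.37 mol.
m = n·M = 19.37 × 207.2 = 4010 g.

4010 g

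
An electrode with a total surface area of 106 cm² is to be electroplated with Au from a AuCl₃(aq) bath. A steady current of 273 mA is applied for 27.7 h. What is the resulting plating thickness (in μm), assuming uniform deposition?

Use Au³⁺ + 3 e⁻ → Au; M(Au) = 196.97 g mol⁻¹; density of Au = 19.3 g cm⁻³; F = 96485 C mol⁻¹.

90.6 μm

Q = I·t = 0.2730 × 99720 = 27220 C; n(e⁻) = 0.2822 mol.
n(Au) = n(e⁻)/3 = 0.09405 mol, so m = 0.09405 × 196.97 = 18.53 g.
Volume = m/ρ = 18.53 / 19.3 = 0.9599 cm³.
Thickness = V/A = 0.9599 / 106 = 0.00906 cm = 90.6 μm.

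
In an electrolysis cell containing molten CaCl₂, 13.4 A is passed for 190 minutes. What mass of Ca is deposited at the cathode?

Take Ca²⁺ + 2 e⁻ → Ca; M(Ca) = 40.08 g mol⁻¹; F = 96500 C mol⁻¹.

Q = I·t = 13.40 A × 11400 s = 152800 C.
n(e⁻) = Q/F = 152800 / 96500 = 1.583 mol.
Ca²⁺ + 2 e⁻ → Ca, so n(Ca) = n(e⁻)/2 = 0.7915 mol.
m = n·M = 0.7915 × 40.08 = 31.7 g.

31.7 g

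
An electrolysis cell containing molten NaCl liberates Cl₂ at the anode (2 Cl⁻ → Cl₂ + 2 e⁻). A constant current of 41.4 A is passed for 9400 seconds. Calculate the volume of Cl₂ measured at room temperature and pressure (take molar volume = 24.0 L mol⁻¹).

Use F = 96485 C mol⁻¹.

Q = I·t = 41.40 A × 9400.0 s = 389200 C.
n(e⁻) = Q/F = 389200 / 96485 = 4.033 mol.
2 electrons are transferred per Cl₂ molecule, so n(Cl₂) = 4.033 / 2 = 2.017 mol.
V = n × V_m = 2.017 × 24.0 = 48.4 L.

48.4 L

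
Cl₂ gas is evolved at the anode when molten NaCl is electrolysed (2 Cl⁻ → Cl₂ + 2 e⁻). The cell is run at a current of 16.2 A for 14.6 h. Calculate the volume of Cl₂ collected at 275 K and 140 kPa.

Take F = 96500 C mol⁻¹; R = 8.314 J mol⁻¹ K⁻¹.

Q = I·t = 16.20 A × 52560 s = 851500 C.
n(e⁻) = Q/F = 851500 / 96500 = 8.824 mol.
2 electrons are transferred per Cl₂ molecule, so n(Cl₂) = 8.824 / 2 = 4.412 mol.
V = nRT/P = (4.412 × 8.314 × 275) / (140 × 10³ Pa) = 0.0720 m³ = 72.0 L.

72.0 L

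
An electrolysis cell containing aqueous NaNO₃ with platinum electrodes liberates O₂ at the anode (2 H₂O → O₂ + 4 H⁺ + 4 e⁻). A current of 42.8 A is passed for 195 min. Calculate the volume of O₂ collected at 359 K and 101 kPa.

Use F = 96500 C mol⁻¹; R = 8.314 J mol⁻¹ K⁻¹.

38.3 L

Q = I·t = 42.80 A × 11700 s = 500800 C.
n(e⁻) = Q/F = 500800 / 96500 = 5.189 mol.
4 electrons are transferred per O₂ molecule, so n(O₂) = 5.189 / 4 = 1.297 mol.
V = nRT/P = (1.297 × 8.314 × 359) / (101 × 10³ Pa) = 0.0383 m³ = 38.3 L.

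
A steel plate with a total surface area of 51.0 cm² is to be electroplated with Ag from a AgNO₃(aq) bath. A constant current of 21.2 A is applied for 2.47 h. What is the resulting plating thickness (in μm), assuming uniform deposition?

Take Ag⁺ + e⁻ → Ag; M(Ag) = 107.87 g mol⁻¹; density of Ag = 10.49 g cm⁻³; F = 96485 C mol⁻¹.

Q = I·t = 21.20 × 8892.0 = 188500 C; n(e⁻) = 1.954 mol.
n(Ag) = n(e⁻)/1 = 1.954 mol, so m = 1.954 × 107.87 = 210.8 g.
Volume = m/ρ = 210.8 / 10.49 = 20.09 cm³.
Thickness = V/A = 20.09 / 51.0 = 0.394 cm = 3940 μm.

3940 μm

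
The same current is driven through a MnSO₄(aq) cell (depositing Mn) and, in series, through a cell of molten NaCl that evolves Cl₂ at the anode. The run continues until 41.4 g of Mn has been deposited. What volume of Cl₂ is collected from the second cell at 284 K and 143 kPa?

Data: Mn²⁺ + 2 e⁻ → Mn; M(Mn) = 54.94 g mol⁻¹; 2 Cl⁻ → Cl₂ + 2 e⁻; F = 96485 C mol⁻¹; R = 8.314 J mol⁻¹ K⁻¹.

12.4 L

n(Mn) = 41.4 / 54.94 = 0.7535 mol, so n(e⁻) = 2 × 0.7535 = 1.507 mol.
The cells are in series, so the same 1.507 mol of electrons passes through the second cell.
2 Cl⁻ → Cl₂ + 2 e⁻ — 2 mol e⁻ per mol Cl₂, so n(Cl₂) = 1.507/2 = 0.7535 mol.
V = nRT/P = (0.7535 × 8.314 × 284) / (143 × 10³) = 0.0124 m³ = 12.4 L.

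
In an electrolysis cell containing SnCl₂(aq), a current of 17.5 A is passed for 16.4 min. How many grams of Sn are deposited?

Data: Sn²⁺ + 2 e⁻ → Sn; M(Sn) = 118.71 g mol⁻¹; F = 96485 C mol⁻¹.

Q = I·t = 17.50 A × 984.00 s = 17220 C.
n(e⁻) = Q/F = 17220 / 96485 = 0.1785 mol.
Sn²⁺ + 2 e⁻ → Sn, so n(Sn) = n(e⁻)/2 = 0.08924 mol.
m = n·M = 0.08924 × 118.71 = 10.6 g.

10.6 g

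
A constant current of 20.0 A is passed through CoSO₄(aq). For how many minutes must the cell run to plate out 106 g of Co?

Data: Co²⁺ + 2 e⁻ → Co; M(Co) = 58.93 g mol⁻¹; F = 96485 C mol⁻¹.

n(Co) = m/M = 106 / 58.93 = 1.799 mol.
Each Co atom requires 2 electrons, so n(e⁻) = 2 × 1.799 = 3.597 mol.
Q = n(e⁻)·F = 3.597 × 96485 = 347100 C.
t = Q/I = 347100 / 20.00 A = 17360 s = 289 min.

289 min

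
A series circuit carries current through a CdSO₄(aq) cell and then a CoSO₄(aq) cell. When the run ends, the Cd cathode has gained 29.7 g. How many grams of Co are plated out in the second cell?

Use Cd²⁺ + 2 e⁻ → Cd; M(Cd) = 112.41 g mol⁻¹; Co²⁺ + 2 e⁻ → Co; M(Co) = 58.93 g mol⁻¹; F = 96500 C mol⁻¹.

n(Cd) = 29.7 / 112.41 = 0.2642 mol.
Since Cd²⁺ + 2 e⁻ → Cd, n(e⁻) passed = 2 × 0.2642 = 0.5284 mol.
Cells in series carry the same charge, so the same 0.5284 mol of electrons passes through cell 2.
Co²⁺ + 2 e⁻ → Co, so n(Co) = 0.5284 / 2 = 0.2642 mol.
m(Co) = 0.2642 × 58.93 = 15.6 g.

15.6 g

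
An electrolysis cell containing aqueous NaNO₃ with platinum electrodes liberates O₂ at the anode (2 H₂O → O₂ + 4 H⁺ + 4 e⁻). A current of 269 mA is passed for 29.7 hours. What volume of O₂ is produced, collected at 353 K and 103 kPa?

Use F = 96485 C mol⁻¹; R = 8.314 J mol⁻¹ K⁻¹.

Q = I·t = 0.2690 A × 106920 s = 28760 C.
n(e⁻) = Q/F = 28760 / 96485 = 0.2981 mol.
4 electrons are transferred per O₂ molecule, so n(O₂) = 0.2981 / 4 = 0.07452 mol.
V = nRT/P = (0.07452 × 8.314 × 353) / (103 × 10³ Pa) = 0.00212 m³ = 2.12 L.

2.12 L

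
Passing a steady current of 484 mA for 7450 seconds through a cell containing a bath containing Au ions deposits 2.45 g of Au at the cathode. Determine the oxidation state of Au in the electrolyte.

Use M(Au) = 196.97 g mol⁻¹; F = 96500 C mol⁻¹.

+3

Q = I·t = 0.4840 A × 7450.0 s = 3606 C, so n(e⁻) = 3606/96500 = 0.03737 mol.
n(Au) deposited = 2.45 / 196.97 = 0.01244 mol.
Electrons per atom = n(e⁻)/n(Au) = 0.03737 / 0.01244 = 3.00 ≈ 3, so the ion is Au³⁺.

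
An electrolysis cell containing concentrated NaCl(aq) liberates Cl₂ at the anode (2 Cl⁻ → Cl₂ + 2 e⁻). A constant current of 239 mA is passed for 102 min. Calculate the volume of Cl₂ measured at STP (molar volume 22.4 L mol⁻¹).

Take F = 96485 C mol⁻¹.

Q = I·t = 0.2390 A × 6120.0 s = 1463 C.
n(e⁻) = Q/F = 1463 / 96485 = 0.01516 mol.
2 electrons are transferred per Cl₂ molecule, so n(Cl₂) = 0.01516 / 2 = 0.007580 mol.
V = n × V_m = 0.007580 × 22.4 = 0.170 L.

0.170 L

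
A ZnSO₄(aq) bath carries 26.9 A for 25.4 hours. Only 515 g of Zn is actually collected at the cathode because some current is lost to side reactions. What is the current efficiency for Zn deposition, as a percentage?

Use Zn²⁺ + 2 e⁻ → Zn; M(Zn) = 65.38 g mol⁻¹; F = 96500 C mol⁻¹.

61.8 %

Q = I·t = 26.90 × 91440 = 2460000 C; n(e⁻) = 2460000/96500 = 25.49 mol.
Theoretical n(Zn) = n(e⁻)/2 = 12.74 mol, i.e. m_theo = 12.74 × 65.38 = 833.3 g.
Efficiency = m_actual / m_theo = 515 / 833.3 = 61.8 %.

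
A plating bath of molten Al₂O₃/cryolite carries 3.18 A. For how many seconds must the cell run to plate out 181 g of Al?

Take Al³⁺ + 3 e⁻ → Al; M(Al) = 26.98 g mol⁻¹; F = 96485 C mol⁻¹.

6.11 × 10⁵ s

n(Al) = m/M = 181 / 26.98 = 6.709 mol.
Each Al atom requires 3 electrons, so n(e⁻) = 3 × 6.709 = 20.13 mol.
Q = n(e⁻)·F = 20.13 × 96485 = 1942000 C.
t = Q/I = 1942000 / 3.180 A = 610600 s.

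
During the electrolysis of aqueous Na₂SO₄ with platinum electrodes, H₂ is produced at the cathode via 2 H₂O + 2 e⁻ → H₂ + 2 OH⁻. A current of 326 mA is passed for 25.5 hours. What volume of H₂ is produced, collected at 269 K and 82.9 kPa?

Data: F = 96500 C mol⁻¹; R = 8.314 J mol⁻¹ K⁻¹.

Q = I·t = 0.3260 A × 91800 s = 29930 C.
n(e⁻) = Q/F = 29930 / 96500 = 0.3101 mol.
2 electrons are transferred per H₂ molecule, so n(H₂) = 0.3101 / 2 = 0.1551 mol.
V = nRT/P = (0.1551 × 8.314 × 269) / (82.9 × 10³ Pa) = 0.00418 m³ = 4.18 L.

4.18 L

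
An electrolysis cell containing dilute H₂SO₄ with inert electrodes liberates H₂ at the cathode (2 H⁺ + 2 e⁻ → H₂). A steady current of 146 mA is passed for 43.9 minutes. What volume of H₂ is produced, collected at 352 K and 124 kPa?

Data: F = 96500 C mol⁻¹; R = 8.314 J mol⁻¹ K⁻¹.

Q = I·t = 0.1460 A × 2634.0 s = 384.6 C.
n(e⁻) = Q/F = 384.6 / 96500 = 0.003985 mol.
2 electrons are transferred per H₂ molecule, so n(H₂) = 0.003985 / 2 = 0.001993 mol.
V = nRT/P = (0.001993 × 8.314 × 352) / (124 × 10³ Pa) = 4.70 × 10⁻⁵ m³ = 0.0470 L.

0.0470 L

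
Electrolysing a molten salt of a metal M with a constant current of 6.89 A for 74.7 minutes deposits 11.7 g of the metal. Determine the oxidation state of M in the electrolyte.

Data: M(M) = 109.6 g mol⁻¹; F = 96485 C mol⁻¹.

+3

Q = I·t = 6.890 A × 4482.0 s = 30880 C, so n(e⁻) = 30880/96485 = 0.3201 mol.
n(M) deposited = 11.7 / 109.6 = 0.1068 mol.
Electrons per atom = n(e⁻)/n(M) = 0.3201 / 0.1068 = 3.00 ≈ 3, so the ion is M³⁺.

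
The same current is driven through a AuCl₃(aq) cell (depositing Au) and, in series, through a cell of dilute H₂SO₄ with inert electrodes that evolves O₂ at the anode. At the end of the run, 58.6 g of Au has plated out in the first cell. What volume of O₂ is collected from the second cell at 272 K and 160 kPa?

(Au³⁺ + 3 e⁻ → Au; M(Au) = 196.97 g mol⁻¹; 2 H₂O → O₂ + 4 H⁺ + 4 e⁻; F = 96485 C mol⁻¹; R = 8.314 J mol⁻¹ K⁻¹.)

n(Au) = 58.6 / 196.97 = 0.2975 mol, so n(e⁻) = 3 × 0.2975 = 0.8925 mol.
The cells are in series, so the same 0.8925 mol of electrons passes through the second cell.
2 H₂O → O₂ + 4 H⁺ + 4 e⁻ — 4 mol e⁻ per mol O₂, so n(O₂) = 0.8925/4 = 0.2231 mol.
V = nRT/P = (0.2231 × 8.314 × 272) / (160 × 10³) = 0.00315 m³ = 3.15 L.

3.15 L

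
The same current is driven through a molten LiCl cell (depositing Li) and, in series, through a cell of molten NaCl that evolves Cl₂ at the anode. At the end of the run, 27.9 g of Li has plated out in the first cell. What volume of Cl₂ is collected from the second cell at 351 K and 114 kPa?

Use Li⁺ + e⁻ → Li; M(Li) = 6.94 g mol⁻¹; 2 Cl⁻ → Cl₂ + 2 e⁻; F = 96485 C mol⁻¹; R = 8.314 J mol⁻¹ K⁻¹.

51.5 L

n(Li) = 27.9 / 6.94 = 4.020 mol, so n(e⁻) = 1 × 4.020 = 4.020 mol.
The cells are in series, so the same 4.020 mol of electrons passes through the second cell.
2 Cl⁻ → Cl₂ + 2 e⁻ — 2 mol e⁻ per mol Cl₂, so n(Cl₂) = 4.020/2 = 2.010 mol.
V = nRT/P = (2.010 × 8.314 × 351) / (114 × 10³) = 0.0515 m³ = 51.5 L.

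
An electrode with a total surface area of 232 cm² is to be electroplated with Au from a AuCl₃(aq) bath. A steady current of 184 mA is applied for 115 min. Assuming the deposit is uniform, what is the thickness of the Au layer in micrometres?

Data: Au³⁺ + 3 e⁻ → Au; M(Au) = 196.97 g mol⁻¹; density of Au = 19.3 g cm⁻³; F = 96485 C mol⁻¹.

1.93 μm

Q = I·t = 0.1840 × 6900.0 = 1270 C; n(e⁻) = 0.01316 mol.
n(Au) = n(e⁻)/3 = 0.004386 mol, so m = 0.004386 × 196.97 = 0.8639 g.
Volume = m/ρ = 0.8639 / 19.3 = 0.04476 cm³.
Thickness = V/A = 0.04476 / 232 = 1.93 × 10⁻⁴ cm = 1.93 μm.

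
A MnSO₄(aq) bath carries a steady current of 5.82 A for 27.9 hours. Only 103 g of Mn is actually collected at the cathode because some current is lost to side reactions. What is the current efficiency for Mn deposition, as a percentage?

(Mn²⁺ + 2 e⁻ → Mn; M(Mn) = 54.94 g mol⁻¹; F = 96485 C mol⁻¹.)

Q = I·t = 5.820 × 100440 = 584600 C; n(e⁻) = 584600/96485 = 6.059 mol.
Theoretical n(Mn) = n(e⁻)/2 = 3.029 mol, i.e. m_theo = 3.029 × 54.94 = 166.4 g.
Efficiency = m_actual / m_theo = 103 / 166.4 = 61.9 %.

61.9 %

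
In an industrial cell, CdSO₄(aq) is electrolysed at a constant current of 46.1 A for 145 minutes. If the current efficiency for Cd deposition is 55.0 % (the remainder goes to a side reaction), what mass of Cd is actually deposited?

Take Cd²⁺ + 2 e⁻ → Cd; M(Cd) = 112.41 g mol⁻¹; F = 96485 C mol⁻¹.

Q = I·t = 46.10 × 8700.0 = 401100 C.
n(e⁻) = 401100/96485 = 4.157 mol; theoretically n(Cd) = 4.157/2 = 2.078 mol, m_theo = 233.6 g.
At 55.0 % efficiency, m_actual = 0.550 × 233.6 = 128 g.

128 g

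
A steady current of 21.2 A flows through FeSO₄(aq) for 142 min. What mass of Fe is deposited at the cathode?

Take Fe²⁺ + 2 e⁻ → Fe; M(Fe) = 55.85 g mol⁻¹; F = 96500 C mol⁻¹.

Q = I·t = 21.20 A × 8520.0 s = 180600 C.
n(e⁻) = Q/F = 180600 / 96500 = 1.872 mol.
Fe²⁺ + 2 e⁻ → Fe, so n(Fe) = n(e⁻)/2 = 0.9359 mol.
m = n·M = 0.9359 × 55.85 = 52.3 g.

52.3 g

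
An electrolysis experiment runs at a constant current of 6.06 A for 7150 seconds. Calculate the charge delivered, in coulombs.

Q = I·t = 6.060 A × 7150.0 s = 43300 C.

43300 C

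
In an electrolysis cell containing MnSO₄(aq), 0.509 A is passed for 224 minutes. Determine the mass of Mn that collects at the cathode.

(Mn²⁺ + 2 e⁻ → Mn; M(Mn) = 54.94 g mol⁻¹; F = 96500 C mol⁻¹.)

Q = I·t = 0.5090 A × 13440 s = 6841 C.
n(e⁻) = Q/F = 6841 / 96500 = 0.07089 mol.
Mn²⁺ + 2 e⁻ → Mn, so n(Mn) = n(e⁻)/2 = 0.03545 mol.
m = n·M = 0.03545 × 54.94 = 1.95 g.

1.95 g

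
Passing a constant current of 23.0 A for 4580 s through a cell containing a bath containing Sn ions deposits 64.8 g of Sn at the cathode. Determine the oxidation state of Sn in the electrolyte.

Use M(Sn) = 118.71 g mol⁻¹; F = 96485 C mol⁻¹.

Q = I·t = 23.00 A × 4580.0 s = 105300 C, so n(e⁻) = 105300/96485 = 1.092 mol.
n(Sn) deposited = 64.8 / 118.71 = 0.5459 mol.
Electrons per atom = n(e⁻)/n(Sn) = 1.092 / 0.5459 = 2.00 ≈ 2, so the ion is Sn²⁺.

+2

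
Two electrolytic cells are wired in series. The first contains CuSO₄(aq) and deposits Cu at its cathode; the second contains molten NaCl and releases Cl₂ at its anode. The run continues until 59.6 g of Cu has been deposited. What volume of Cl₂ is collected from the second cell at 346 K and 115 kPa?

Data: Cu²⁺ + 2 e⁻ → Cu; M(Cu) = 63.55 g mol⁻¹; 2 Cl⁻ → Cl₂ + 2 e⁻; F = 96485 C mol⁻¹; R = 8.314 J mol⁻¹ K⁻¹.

23.5 L

n(Cu) = 59.6 / 63.55 = 0.9378 mol, so n(e⁻) = 2 × 0.9378 = 1.876 mol.
The cells are in series, so the same 1.876 mol of electrons passes through the second cell.
2 Cl⁻ → Cl₂ + 2 e⁻ — 2 mol e⁻ per mol Cl₂, so n(Cl₂) = 1.876/2 = 0.9378 mol.
V = nRT/P = (0.9378 × 8.314 × 346) / (115 × 10³) = 0.0235 m³ = 23.5 L.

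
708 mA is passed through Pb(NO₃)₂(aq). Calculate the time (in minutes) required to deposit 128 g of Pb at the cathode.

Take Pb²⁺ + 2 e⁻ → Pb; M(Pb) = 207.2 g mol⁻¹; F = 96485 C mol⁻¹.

2810 min

n(Pb) = m/M = 128 / 207.2 = 0.6178 mol.
Each Pb atom requires 2 electrons, so n(e⁻) = 2 × 0.6178 = 1.236 mol.
Q = n(e⁻)·F = 1.236 × 96485 = 119200 C.
t = Q/I = 119200 / 0.7080 A = 168400 s = 2810 min.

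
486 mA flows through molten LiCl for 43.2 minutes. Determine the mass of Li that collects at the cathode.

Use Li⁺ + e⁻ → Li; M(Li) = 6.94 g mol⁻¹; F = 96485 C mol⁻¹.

0.0906 g

Q = I·t = 0.4860 A × 2592.0 s = 1260 C.
n(e⁻) = Q/F = 1260 / 96485 = 0.01306 mol.
Li⁺ + e⁻ → Li, so n(Li) = n(e⁻)/1 = 0.01306 mol.
m = n·M = 0.01306 × 6.94 = 0.0906 g.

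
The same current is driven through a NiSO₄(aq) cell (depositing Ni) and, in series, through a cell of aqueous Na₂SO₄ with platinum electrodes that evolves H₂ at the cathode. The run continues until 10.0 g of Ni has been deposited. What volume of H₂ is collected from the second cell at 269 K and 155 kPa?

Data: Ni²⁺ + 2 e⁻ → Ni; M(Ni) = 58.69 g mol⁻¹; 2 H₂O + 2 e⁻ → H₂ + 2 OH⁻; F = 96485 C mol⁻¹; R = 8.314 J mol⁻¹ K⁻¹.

2.46 L

n(Ni) = 10.0 / 58.69 = 0.1704 mol, so n(e⁻) = 2 × 0.1704 = 0.3408 mol.
The cells are in series, so the same 0.3408 mol of electrons passes through the second cell.
2 H₂O + 2 e⁻ → H₂ + 2 OH⁻ — 2 mol e⁻ per mol H₂, so n(H₂) = 0.3408/2 = 0.1704 mol.
V = nRT/P = (0.1704 × 8.314 × 269) / (155 × 10³) = 0.00246 m³ = 2.46 L.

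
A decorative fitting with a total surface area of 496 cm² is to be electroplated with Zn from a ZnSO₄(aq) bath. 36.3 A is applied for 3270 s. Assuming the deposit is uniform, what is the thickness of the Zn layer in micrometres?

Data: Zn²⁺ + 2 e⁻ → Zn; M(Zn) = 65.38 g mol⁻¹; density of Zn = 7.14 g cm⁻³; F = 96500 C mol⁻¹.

114 μm

Q = I·t = 36.30 × 3270.0 = 118700 C; n(e⁻) = 1.230 mol.
n(Zn) = n(e⁻)/2 = 0.6150 mol, so m = 0.6150 × 65.38 = 40.21 g.
Volume = m/ρ = 40.21 / 7.14 = 5.632 cm³.
Thickness = V/A = 5.632 / 496 = 0.0114 cm = 114 μm.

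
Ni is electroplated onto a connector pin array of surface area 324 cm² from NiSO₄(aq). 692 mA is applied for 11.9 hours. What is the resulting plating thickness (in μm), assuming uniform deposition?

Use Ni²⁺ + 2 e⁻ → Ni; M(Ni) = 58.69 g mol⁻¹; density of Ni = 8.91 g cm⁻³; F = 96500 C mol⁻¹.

31.2 μm

Q = I·t = 0.6920 × 42840 = 29650 C; n(e⁻) = 0.3072 mol.
n(Ni) = n(e⁻)/2 = 0.1536 mol, so m = 0.1536 × 58.69 = 9.015 g.
Volume = m/ρ = 9.015 / 8.91 = 1.012 cm³.
Thickness = V/A = 1.012 / 324 = 0.00312 cm = 31.2 μm.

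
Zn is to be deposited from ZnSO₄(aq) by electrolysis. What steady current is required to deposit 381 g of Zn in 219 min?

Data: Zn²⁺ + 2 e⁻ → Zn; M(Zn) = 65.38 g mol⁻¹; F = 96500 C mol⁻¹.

n(Zn) = 381 / 65.38 = 5.827 mol.
n(e⁻) = 2 × 5.827 = 11.65 mol.
Q = n(e⁻)·F = 11.65 × 96500 = 1125000 C.
I = Q/t = 1125000 / 13140 s = 85.6 A.

85.6 A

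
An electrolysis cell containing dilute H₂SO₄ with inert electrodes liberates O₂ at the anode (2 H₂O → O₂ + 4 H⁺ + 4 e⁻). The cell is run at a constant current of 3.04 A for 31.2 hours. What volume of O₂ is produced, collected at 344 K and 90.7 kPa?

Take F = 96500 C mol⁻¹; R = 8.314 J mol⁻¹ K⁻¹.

Q = I·t = 3.040 A × 112320 s = 341500 C.
n(e⁻) = Q/F = 341500 / 96500 = 3.538 mol.
4 electrons are transferred per O₂ molecule, so n(O₂) = 3.538 / 4 = 0.8846 mol.
V = nRT/P = (0.8846 × 8.314 × 344) / (90.7 × 10³ Pa) = 0.0279 m³ = 27.9 L.

27.9 L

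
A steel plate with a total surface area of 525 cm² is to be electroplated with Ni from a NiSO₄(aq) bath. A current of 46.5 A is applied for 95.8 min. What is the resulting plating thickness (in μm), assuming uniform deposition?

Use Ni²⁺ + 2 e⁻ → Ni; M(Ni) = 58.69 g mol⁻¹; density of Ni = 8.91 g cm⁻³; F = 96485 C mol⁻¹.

174 μm

Q = I·t = 46.50 × 5748.0 = 267300 C; n(e⁻) = 2.770 mol.
n(Ni) = n(e⁻)/2 = 1.385 mol, so m = 1.385 × 58.69 = 81.29 g.
Volume = m/ρ = 81.29 / 8.91 = 9.124 cm³.
Thickness = V/A = 9.124 / 525 = 0.0174 cm = 174 μm.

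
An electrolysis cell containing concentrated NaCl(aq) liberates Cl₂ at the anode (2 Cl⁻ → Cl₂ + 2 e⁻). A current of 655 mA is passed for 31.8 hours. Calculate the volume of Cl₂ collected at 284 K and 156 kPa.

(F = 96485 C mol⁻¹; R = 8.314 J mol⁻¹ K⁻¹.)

5.88 L

Q = I·t = 0.6550 A × 114480 s = 74980 C.
n(e⁻) = Q/F = 74980 / 96485 = 0.7772 mol.
2 electrons are transferred per Cl₂ molecule, so n(Cl₂) = 0.7772 / 2 = 0.3886 mol.
V = nRT/P = (0.3886 × 8.314 × 284) / (156 × 10³ Pa) = 0.00588 m³ = 5.88 L.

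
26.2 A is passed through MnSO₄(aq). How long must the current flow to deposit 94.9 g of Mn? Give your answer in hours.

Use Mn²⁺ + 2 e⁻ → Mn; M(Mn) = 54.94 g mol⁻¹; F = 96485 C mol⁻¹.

3.53 h

n(Mn) = m/M = 94.9 / 54.94 = 1.727 mol.
Each Mn atom requires 2 electrons, so n(e⁻) = 2 × 1.727 = 3.455 mol.
Q = n(e⁻)·F = 3.455 × 96485 = 333300 C.
t = Q/I = 333300 / 26.20 A = 12720 s = 3.53 h.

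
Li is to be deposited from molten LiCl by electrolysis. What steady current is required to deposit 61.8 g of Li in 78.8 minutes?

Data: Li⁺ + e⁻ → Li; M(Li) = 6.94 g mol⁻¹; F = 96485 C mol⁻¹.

182 A

n(Li) = 61.8 / 6.94 = 8.905 mol.
n(e⁻) = 1 × 8.905 = 8.905 mol.
Q = n(e⁻)·F = 8.905 × 96485 = 859200 C.
I = Q/t = 859200 / 4728.0 s = 182 A.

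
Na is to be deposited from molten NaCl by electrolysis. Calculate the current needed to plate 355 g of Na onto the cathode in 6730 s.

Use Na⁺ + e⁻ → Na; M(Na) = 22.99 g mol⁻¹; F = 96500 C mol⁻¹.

221 A

n(Na) = 355 / 22.99 = 15.44 mol.
n(e⁻) = 1 × 15.44 = 15.44 mol.
Q = n(e⁻)·F = 15.44 × 96500 = 1490000 C.
I = Q/t = 1490000 / 6730.0 s = 221 A.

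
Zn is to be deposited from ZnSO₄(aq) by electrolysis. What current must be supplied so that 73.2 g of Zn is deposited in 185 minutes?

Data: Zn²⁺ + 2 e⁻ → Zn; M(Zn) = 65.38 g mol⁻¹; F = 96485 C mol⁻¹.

19.5 A

n(Zn) = 73.2 / 65.38 = 1.120 mol.
n(e⁻) = 2 × 1.120 = 2.239 mol.
Q = n(e⁻)·F = 2.239 × 96485 = 216100 C.
I = Q/t = 216100 / 11100 s = 19.5 A.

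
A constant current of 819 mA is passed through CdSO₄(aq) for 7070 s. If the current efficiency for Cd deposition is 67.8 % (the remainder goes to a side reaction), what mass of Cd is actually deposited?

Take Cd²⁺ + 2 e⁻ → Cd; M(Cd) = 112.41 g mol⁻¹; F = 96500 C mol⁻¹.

2.29 g

Q = I·t = 0.8190 × 7070.0 = 5790 C.
n(e⁻) = 5790/96500 = 0.06000 mol; theoretically n(Cd) = 0.06000/2 = 0.03000 mol, m_theo = 3.372 g.
At 67.8 % efficiency, m_actual = 0.678 × 3.372 = 2.29 g.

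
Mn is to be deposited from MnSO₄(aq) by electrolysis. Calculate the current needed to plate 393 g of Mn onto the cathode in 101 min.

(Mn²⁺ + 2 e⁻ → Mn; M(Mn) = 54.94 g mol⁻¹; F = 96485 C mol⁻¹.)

n(Mn) = 393 / 54.94 = 7.153 mol.
n(e⁻) = 2 × 7.153 = 14.31 mol.
Q = n(e⁻)·F = 14.31 × 96485 = 1380000 C.
I = Q/t = 1380000 / 6060.0 s = 228 A.

228 A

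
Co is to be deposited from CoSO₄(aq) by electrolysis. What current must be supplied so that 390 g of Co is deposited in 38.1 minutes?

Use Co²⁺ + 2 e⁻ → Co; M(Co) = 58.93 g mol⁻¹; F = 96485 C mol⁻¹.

559 A

n(Co) = 390 / 58.93 = 6.618 mol.
n(e⁻) = 2 × 6.618 = 13.24 mol.
Q = n(e⁻)·F = 13.24 × 96485 = 1277000 C.
I = Q/t = 1277000 / 2286.0 s = 559 A.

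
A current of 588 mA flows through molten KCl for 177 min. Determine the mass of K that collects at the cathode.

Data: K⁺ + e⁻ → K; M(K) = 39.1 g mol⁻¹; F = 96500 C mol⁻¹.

Q = I·t = 0.5880 A × 10620 s = 6245 C.
n(e⁻) = Q/F = 6245 / 96500 = 0.06471 mol.
K⁺ + e⁻ → K, so n(K) = n(e⁻)/1 = 0.06471 mol.
m = n·M = 0.06471 × 39.1 = 2.53 g.

2.53 g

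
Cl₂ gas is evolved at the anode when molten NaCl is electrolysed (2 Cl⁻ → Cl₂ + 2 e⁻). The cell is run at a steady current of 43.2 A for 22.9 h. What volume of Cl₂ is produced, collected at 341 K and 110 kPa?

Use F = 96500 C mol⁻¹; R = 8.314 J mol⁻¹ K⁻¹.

476 L

Q = I·t = 43.20 A × 82440 s = 3561000 C.
n(e⁻) = Q/F = 3561000 / 96500 = 36.91 mol.
2 electrons are transferred per Cl₂ molecule, so n(Cl₂) = 36.91 / 2 = 18.45 mol.
V = nRT/P = (18.45 × 8.314 × 341) / (110 × 10³ Pa) = 0.476 m³ = 476 L.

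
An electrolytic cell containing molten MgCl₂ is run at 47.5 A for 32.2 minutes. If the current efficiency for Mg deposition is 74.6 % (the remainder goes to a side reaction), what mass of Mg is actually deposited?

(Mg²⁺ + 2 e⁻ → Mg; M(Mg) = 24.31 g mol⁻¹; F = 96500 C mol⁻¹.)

8.62 g

Q = I·t = 47.50 × 1932.0 = 91770 C.
n(e⁻) = 91770/96500 = 0.9510 mol; theoretically n(Mg) = 0.9510/2 = 0.4755 mol, m_theo = 11.56 g.
At 74.6 % efficiency, m_actual = 0.746 × 11.56 = 8.62 g.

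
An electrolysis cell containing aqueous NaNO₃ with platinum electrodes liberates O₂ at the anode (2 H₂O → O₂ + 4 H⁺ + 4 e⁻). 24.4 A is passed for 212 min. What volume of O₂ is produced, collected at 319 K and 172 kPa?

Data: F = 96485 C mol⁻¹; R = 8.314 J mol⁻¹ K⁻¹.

Q = I·t = 24.40 A × 12720 s = 310400 C.
n(e⁻) = Q/F = 310400 / 96485 = 3.217 mol.
4 electrons are transferred per O₂ molecule, so n(O₂) = 3.217 / 4 = 0.8042 mol.
V = nRT/P = (0.8042 × 8.314 × 319) / (172 × 10³ Pa) = 0.0124 m³ = 12.4 L.

12.4 L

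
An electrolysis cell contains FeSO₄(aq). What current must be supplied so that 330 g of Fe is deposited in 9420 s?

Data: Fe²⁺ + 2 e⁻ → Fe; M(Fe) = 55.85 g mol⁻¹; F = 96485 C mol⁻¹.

121 A

n(Fe) = 330 / 55.85 = 5.909 mol.
n(e⁻) = 2 × 5.909 = 11.82 mol.
Q = n(e⁻)·F = 11.82 × 96485 = 1140000 C.
I = Q/t = 1140000 / 9420.0 s = 121 A.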